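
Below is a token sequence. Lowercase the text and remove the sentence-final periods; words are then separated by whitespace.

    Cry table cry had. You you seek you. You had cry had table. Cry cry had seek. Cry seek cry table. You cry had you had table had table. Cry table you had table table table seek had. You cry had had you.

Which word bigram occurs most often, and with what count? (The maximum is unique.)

"cry had", 5 times

Bigram frequencies (highest first):
  cry had: 5
  had you: 4
  had table: 4
  cry table: 3
  table cry: 3
  you had: 3
  … (15 more, each ≤ 2)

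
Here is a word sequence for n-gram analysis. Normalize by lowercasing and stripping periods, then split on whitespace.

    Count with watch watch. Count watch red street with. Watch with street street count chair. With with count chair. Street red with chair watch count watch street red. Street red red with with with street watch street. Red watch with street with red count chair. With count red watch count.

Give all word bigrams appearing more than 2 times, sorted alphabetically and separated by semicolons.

Bigram counts meeting the condition (more than 2 times):
  count chair: 3
  street red: 4
  watch count: 3
  with street: 3
  with with: 3

count chair; street red; watch count; with street; with with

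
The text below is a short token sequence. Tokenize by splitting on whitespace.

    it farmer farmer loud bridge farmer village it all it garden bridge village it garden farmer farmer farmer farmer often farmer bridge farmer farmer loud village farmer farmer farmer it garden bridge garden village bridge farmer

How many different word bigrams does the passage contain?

36 tokens → 35 bigram windows in total.
Repeated bigrams (each contributes count−1 duplicates):
  farmer farmer: 7
  bridge farmer: 3
  it garden: 3
  farmer loud: 2
  garden bridge: 2
  village it: 2
13 duplicate windows → 35 − 13 = 22 distinct.

22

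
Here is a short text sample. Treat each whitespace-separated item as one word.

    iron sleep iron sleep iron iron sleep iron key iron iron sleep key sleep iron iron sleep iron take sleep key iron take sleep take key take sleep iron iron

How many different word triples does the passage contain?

30 tokens → 28 trigram windows in total.
Repeated trigrams (each contributes count−1 duplicates):
  iron sleep iron: 4
  iron iron sleep: 3
  sleep iron iron: 3
  iron take sleep: 2
8 duplicate windows → 28 − 8 = 20 distinct.

20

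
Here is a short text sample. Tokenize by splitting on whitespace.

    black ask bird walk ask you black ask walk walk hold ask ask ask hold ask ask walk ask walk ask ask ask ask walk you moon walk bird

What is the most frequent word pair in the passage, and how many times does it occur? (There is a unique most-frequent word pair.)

Bigram frequencies (highest first):
  ask ask: 6
  ask walk: 4
  walk ask: 3
  black ask: 2
  hold ask: 2
  ask bird: 1
  … (10 more, each ≤ 1)

"ask ask", 6 times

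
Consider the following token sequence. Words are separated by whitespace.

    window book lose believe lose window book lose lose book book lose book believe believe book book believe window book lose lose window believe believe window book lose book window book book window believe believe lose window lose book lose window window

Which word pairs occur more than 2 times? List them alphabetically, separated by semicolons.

believe believe; book book; book lose; lose book; lose window; window book

Bigram counts meeting the condition (more than 2 times):
  believe believe: 3
  book book: 3
  book lose: 6
  lose book: 4
  lose window: 4
  window book: 5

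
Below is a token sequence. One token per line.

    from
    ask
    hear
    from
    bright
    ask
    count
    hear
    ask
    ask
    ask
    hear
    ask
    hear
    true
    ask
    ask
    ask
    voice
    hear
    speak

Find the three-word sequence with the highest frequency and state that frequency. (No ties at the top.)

Trigram frequencies (highest first):
  ask ask ask: 2
  from ask hear: 1
  ask hear from: 1
  hear from bright: 1
  from bright ask: 1
  bright ask count: 1
  … (12 more, each ≤ 1)

"ask ask ask", 2 times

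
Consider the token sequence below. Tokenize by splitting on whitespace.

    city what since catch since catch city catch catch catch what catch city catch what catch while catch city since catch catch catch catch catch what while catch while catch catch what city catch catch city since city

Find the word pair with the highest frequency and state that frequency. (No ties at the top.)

"catch catch", 8 times

Bigram frequencies (highest first):
  catch catch: 8
  catch city: 4
  catch what: 4
  since catch: 3
  city catch: 3
  while catch: 3
  … (9 more, each ≤ 2)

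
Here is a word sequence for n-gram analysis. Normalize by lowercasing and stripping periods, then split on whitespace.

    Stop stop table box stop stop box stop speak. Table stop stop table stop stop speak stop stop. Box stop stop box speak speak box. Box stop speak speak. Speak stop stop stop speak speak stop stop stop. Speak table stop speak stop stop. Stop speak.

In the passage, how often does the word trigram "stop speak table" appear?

Scanning the 44 overlapping trigram windows for "stop speak table":
  position 8–10: stop speak table
  position 38–40: stop speak table

2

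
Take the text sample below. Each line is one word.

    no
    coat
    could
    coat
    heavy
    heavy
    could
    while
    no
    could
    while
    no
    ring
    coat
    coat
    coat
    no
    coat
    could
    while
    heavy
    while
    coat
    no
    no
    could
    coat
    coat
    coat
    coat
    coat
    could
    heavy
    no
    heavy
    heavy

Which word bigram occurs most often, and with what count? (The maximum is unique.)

Bigram frequencies (highest first):
  coat coat: 6
  coat could: 3
  could while: 3
  no coat: 2
  could coat: 2
  heavy heavy: 2
  … (14 more, each ≤ 2)

"coat coat", 6 times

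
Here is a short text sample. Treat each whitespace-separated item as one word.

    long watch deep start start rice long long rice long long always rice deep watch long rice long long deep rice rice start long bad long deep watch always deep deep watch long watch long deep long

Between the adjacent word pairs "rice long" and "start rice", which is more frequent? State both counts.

"rice long": 3 occurrences
"start rice": 1 occurrence

"rice long" (3 vs 1)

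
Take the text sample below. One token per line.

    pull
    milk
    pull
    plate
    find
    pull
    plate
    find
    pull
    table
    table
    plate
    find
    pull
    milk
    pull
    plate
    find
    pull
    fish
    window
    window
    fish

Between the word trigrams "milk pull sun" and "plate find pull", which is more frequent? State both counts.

"plate find pull" (4 vs 0)

"milk pull sun": 0 occurrences
"plate find pull": 4 occurrences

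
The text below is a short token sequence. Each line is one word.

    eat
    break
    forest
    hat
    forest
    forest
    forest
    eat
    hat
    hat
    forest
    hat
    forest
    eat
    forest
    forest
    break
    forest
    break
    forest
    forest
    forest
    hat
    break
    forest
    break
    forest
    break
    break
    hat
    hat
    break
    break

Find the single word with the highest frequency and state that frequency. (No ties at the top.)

Unigram frequencies (highest first):
  forest: 14
  break: 9
  hat: 7
  eat: 3

"forest", 14 times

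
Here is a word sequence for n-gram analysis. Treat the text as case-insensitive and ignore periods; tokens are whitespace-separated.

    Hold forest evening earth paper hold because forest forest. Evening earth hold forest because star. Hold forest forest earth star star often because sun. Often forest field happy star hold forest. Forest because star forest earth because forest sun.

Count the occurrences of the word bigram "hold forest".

Scanning the 38 overlapping bigram windows for "hold forest":
  position 1–2: hold forest
  position 12–13: hold forest
  position 16–17: hold forest
  position 30–31: hold forest

4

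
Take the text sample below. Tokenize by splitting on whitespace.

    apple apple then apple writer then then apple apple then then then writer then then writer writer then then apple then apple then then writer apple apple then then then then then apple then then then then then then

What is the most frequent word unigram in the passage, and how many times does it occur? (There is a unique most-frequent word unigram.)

"then", 24 times

Unigram frequencies (highest first):
  then: 24
  apple: 10
  writer: 5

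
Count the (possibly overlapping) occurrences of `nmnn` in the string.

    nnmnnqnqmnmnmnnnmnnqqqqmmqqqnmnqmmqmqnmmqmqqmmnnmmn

Sliding a length-4 window over the 51 characters (48 positions):
  position 2–5: nmnn
  position 12–15: nmnn
  position 16–19: nmnn

3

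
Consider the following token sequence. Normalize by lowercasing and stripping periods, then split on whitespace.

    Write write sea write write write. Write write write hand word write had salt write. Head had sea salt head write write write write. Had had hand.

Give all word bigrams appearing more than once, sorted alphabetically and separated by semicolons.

write had; write write

Bigram counts meeting the condition (more than once):
  write had: 2
  write write: 9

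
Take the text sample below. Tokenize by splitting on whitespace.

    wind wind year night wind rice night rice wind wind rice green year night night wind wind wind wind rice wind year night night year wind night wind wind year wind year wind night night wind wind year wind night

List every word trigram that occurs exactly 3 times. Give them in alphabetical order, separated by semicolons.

night wind wind; wind wind year; wind year wind; year wind night

Trigram counts meeting the condition (exactly 3 times):
  night wind wind: 3
  wind wind year: 3
  wind year wind: 3
  year wind night: 3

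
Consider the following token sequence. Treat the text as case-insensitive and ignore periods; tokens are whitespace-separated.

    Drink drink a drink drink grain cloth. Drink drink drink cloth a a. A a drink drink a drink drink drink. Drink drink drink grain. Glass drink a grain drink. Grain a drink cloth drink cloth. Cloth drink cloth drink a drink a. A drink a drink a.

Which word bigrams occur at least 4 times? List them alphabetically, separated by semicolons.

Bigram counts meeting the condition (at least 4 times):
  a a: 4
  a drink: 7
  cloth drink: 4
  drink a: 7
  drink cloth: 4
  drink drink: 10

a a; a drink; cloth drink; drink a; drink cloth; drink drink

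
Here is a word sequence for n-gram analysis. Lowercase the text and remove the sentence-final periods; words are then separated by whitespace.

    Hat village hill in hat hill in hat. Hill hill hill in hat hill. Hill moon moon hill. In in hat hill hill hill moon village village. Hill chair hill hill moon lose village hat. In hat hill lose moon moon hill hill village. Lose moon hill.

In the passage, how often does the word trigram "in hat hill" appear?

5

Scanning the 45 overlapping trigram windows for "in hat hill":
  position 4–6: in hat hill
  position 7–9: in hat hill
  position 12–14: in hat hill
  position 20–22: in hat hill
  position 36–38: in hat hill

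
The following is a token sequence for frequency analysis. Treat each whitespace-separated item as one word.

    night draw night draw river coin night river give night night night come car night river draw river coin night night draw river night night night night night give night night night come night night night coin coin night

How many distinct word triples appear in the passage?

39 tokens → 37 trigram windows in total.
Repeated trigrams (each contributes count−1 duplicates):
  night night night: 6
  draw river coin: 2
  give night night: 2
  night draw river: 2
  night night come: 2
  river coin night: 2
10 duplicate windows → 37 − 10 = 27 distinct.

27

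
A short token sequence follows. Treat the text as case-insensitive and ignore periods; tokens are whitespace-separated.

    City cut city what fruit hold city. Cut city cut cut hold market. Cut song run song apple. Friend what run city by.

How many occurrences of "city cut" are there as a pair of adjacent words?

Scanning the 22 overlapping bigram windows for "city cut":
  position 1–2: city cut
  position 7–8: city cut
  position 9–10: city cut

3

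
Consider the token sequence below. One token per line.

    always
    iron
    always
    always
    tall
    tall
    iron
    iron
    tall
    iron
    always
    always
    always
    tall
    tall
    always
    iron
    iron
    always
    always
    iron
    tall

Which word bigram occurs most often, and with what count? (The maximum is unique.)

"always always", 4 times

Bigram frequencies (highest first):
  always always: 4
  always iron: 3
  iron always: 3
  always tall: 2
  tall tall: 2
  tall iron: 2
  … (3 more, each ≤ 2)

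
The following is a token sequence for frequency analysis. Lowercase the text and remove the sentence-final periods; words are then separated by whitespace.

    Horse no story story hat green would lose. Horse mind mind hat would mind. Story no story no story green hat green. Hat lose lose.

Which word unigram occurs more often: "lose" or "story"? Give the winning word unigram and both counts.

"story" (5 vs 3)

"lose": 3 occurrences
"story": 5 occurrences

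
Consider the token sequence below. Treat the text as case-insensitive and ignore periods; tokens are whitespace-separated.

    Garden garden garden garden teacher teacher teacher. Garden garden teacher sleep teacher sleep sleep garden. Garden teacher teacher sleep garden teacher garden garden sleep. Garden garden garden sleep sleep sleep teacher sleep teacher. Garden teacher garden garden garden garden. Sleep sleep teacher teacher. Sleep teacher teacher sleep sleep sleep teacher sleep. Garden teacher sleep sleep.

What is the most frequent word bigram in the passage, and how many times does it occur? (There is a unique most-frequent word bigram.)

Bigram frequencies (highest first):
  garden garden: 11
  teacher sleep: 8
  sleep sleep: 7
  garden teacher: 6
  sleep teacher: 6
  teacher teacher: 5
  … (3 more, each ≤ 4)

"garden garden", 11 times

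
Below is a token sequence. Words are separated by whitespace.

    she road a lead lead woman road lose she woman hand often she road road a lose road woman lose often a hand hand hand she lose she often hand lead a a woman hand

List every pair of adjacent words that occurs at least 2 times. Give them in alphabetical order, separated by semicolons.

hand hand; lose she; road a; she road; woman hand

Bigram counts meeting the condition (at least 2 times):
  hand hand: 2
  lose she: 2
  road a: 2
  she road: 2
  woman hand: 2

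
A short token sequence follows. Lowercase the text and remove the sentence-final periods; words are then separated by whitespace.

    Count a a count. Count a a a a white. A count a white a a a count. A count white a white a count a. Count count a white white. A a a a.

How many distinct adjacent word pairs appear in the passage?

35 tokens → 34 bigram windows in total.
Repeated bigrams (each contributes count−1 duplicates):
  a a: 9
  a count: 6
  count a: 6
  white a: 5
  a white: 4
  count count: 2
26 duplicate windows → 34 − 26 = 8 distinct.

8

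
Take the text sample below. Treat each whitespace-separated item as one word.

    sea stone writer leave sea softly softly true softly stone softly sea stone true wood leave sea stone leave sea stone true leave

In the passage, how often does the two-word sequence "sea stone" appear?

4

Scanning the 22 overlapping bigram windows for "sea stone":
  position 1–2: sea stone
  position 12–13: sea stone
  position 17–18: sea stone
  position 20–21: sea stone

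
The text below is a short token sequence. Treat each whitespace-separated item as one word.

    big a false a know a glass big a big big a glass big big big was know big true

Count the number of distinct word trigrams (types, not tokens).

17

20 tokens → 18 trigram windows in total.
Repeated trigrams (each contributes count−1 duplicates):
  a glass big: 2
1 duplicate windows → 18 − 1 = 17 distinct.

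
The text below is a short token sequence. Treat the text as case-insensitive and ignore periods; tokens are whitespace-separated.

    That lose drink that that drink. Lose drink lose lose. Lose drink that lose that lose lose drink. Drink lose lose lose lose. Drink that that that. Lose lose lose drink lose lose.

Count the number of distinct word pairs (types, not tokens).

33 tokens → 32 bigram windows in total.
Repeated bigrams (each contributes count−1 duplicates):
  lose lose: 9
  lose drink: 6
  drink lose: 4
  that lose: 4
  drink that: 3
  that that: 3
23 duplicate windows → 32 − 23 = 9 distinct.

9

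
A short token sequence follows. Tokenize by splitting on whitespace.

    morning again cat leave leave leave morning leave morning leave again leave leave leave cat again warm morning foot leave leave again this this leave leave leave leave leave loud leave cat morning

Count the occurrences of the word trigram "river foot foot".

Scanning the 31 overlapping trigram windows for "river foot foot":
  (none found)

0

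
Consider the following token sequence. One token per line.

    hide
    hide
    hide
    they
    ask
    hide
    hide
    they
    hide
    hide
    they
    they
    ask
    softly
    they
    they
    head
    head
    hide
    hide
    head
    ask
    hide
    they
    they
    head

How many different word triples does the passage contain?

26 tokens → 24 trigram windows in total.
Repeated trigrams (each contributes count−1 duplicates):
  hide hide they: 3
  hide they they: 2
  they they head: 2
4 duplicate windows → 24 − 4 = 20 distinct.

20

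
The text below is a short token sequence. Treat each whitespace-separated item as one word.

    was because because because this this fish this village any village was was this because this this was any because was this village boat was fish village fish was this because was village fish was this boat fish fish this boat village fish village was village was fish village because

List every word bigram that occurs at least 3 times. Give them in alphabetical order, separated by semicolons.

fish village; village fish; village was; was this

Bigram counts meeting the condition (at least 3 times):
  fish village: 3
  village fish: 3
  village was: 3
  was this: 4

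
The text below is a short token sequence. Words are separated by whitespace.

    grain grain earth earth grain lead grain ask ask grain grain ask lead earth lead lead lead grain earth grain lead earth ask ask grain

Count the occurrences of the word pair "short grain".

0

Scanning the 24 overlapping bigram windows for "short grain":
  (none found)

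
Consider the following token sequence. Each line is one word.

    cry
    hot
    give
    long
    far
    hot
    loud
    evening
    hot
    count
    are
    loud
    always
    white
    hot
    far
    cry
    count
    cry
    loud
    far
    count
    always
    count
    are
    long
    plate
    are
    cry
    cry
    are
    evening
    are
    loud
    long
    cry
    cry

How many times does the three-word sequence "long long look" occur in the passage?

Scanning the 35 overlapping trigram windows for "long long look":
  (none found)

0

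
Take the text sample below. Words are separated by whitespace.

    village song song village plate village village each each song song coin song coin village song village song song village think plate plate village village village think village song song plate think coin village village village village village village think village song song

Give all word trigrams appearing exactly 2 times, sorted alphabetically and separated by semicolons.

Trigram counts meeting the condition (exactly 2 times):
  plate village village: 2
  song song village: 2
  think village song: 2
  village think village: 2
  village village think: 2

plate village village; song song village; think village song; village think village; village village think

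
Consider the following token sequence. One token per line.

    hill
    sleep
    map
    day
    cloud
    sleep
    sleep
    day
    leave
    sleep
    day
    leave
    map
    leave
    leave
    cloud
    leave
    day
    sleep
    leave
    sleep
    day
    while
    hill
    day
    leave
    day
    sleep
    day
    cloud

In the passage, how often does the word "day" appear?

8

Scanning the 30 tokens for "day":
  position 4: day
  position 8: day
  position 11: day
  position 18: day
  position 22: day
  position 25: day
  position 27: day
  position 29: day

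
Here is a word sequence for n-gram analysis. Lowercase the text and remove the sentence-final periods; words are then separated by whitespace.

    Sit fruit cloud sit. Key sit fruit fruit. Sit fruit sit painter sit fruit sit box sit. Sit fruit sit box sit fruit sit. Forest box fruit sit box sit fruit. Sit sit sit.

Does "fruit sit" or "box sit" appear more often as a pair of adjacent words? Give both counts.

"fruit sit": 7 occurrences
"box sit": 3 occurrences

"fruit sit" (7 vs 3)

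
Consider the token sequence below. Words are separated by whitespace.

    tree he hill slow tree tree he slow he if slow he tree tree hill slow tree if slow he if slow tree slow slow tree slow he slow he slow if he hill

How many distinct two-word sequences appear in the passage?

34 tokens → 33 bigram windows in total.
Repeated bigrams (each contributes count−1 duplicates):
  slow he: 5
  slow tree: 4
  he slow: 3
  if slow: 3
  he hill: 2
  he if: 2
  hill slow: 2
  tree he: 2
  … (2 more repeated)
17 duplicate windows → 33 − 17 = 16 distinct.

16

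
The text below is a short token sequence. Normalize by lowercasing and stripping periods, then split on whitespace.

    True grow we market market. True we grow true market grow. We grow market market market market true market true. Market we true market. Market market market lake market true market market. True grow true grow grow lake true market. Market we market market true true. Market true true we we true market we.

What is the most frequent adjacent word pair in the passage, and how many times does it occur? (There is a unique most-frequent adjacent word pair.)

"market market", 10 times

Bigram frequencies (highest first):
  market market: 10
  true market: 8
  market true: 7
  true grow: 3
  market we: 3
  grow we: 2
  … (14 more, each ≤ 2)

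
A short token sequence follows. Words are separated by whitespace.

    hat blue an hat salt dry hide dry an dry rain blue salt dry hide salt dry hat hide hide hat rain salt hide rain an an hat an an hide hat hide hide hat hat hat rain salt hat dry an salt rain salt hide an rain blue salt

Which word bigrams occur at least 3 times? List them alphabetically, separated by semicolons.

hide hat; rain salt; salt dry

Bigram counts meeting the condition (at least 3 times):
  hide hat: 3
  rain salt: 3
  salt dry: 3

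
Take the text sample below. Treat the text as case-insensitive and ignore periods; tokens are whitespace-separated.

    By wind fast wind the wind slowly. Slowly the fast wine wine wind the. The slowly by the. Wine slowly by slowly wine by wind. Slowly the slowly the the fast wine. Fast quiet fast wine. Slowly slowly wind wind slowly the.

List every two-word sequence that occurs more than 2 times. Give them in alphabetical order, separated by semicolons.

fast wine; slowly the; wind slowly

Bigram counts meeting the condition (more than 2 times):
  fast wine: 3
  slowly the: 4
  wind slowly: 3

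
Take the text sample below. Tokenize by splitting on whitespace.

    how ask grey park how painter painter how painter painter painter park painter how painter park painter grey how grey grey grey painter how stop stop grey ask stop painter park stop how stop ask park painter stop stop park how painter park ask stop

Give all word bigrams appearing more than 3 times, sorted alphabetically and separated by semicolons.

Bigram counts meeting the condition (more than 3 times):
  how painter: 4
  painter park: 4

how painter; painter park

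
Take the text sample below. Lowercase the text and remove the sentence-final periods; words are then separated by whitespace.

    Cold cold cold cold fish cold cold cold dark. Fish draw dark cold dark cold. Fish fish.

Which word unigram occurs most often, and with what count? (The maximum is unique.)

Unigram frequencies (highest first):
  cold: 9
  fish: 4
  dark: 3
  draw: 1

"cold", 9 times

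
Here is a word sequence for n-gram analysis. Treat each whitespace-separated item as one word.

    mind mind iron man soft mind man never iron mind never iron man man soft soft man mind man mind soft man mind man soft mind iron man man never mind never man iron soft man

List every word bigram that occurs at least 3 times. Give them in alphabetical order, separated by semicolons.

iron man; man mind; man soft; mind man; soft man

Bigram counts meeting the condition (at least 3 times):
  iron man: 3
  man mind: 3
  man soft: 3
  mind man: 3
  soft man: 3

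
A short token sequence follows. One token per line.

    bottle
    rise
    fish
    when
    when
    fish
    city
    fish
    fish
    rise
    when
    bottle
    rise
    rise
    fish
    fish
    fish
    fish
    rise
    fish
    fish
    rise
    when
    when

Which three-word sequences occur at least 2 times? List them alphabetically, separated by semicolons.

Trigram counts meeting the condition (at least 2 times):
  fish fish fish: 2
  fish fish rise: 3
  fish rise when: 2
  rise fish fish: 2

fish fish fish; fish fish rise; fish rise when; rise fish fish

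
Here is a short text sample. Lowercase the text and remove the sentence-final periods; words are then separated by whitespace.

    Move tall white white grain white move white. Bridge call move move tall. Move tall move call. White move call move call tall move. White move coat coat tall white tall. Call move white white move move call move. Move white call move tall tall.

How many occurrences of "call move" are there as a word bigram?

5

Scanning the 44 overlapping bigram windows for "call move":
  position 10–11: call move
  position 20–21: call move
  position 32–33: call move
  position 38–39: call move
  position 42–43: call move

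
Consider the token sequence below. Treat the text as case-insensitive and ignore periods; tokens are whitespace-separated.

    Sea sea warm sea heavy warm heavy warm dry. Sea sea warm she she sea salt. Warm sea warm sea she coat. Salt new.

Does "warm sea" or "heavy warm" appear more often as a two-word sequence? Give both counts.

"warm sea" (3 vs 2)

"warm sea": 3 occurrences
"heavy warm": 2 occurrences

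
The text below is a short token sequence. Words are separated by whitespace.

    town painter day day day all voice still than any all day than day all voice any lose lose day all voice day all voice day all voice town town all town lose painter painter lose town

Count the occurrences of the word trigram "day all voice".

5

Scanning the 35 overlapping trigram windows for "day all voice":
  position 5–7: day all voice
  position 14–16: day all voice
  position 20–22: day all voice
  position 23–25: day all voice
  position 26–28: day all voice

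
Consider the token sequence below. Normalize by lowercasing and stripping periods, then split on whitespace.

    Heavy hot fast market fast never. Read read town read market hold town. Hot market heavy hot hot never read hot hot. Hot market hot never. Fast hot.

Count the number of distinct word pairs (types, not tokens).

21

28 tokens → 27 bigram windows in total.
Repeated bigrams (each contributes count−1 duplicates):
  hot hot: 3
  heavy hot: 2
  hot market: 2
  hot never: 2
  never read: 2
6 duplicate windows → 27 − 6 = 21 distinct.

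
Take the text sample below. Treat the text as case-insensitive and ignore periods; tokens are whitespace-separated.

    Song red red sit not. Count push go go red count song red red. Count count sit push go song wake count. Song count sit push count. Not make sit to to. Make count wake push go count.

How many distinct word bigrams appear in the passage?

38 tokens → 37 bigram windows in total.
Repeated bigrams (each contributes count−1 duplicates):
  push go: 3
  count sit: 2
  count song: 2
  red count: 2
  red red: 2
  sit push: 2
  song red: 2
8 duplicate windows → 37 − 8 = 29 distinct.

29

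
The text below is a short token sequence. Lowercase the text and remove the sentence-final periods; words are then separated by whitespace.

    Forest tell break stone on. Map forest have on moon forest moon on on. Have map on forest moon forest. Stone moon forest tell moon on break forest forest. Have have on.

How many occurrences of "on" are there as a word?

Scanning the 32 tokens for "on":
  position 5: on
  position 9: on
  position 13: on
  position 14: on
  position 17: on
  position 26: on
  position 32: on

7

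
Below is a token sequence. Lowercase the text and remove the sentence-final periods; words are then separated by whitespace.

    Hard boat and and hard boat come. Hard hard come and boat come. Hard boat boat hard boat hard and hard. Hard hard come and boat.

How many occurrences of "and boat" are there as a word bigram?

Scanning the 25 overlapping bigram windows for "and boat":
  position 11–12: and boat
  position 25–26: and boat

2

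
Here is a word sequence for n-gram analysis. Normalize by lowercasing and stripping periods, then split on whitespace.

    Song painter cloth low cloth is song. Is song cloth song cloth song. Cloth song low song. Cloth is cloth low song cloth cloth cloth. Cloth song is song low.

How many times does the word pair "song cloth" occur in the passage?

5

Scanning the 29 overlapping bigram windows for "song cloth":
  position 9–10: song cloth
  position 11–12: song cloth
  position 13–14: song cloth
  position 17–18: song cloth
  position 22–23: song cloth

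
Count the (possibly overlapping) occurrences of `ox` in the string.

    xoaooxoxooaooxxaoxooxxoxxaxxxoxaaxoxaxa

8

Sliding a length-2 window over the 39 characters (38 positions):
  position 5–6: ox
  position 7–8: ox
  position 13–14: ox
  position 17–18: ox
  position 20–21: ox
  position 23–24: ox
  position 30–31: ox
  position 35–36: ox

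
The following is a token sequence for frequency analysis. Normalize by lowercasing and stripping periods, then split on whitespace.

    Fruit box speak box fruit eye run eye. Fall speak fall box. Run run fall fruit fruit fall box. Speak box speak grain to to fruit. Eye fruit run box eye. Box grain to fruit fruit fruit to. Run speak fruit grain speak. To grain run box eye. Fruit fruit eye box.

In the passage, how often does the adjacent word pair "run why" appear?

0

Scanning the 51 overlapping bigram windows for "run why":
  (none found)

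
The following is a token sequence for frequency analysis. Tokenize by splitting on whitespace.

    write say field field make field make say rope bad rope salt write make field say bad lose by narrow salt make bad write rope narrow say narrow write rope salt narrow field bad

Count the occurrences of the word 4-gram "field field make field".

Scanning the 31 overlapping 4-gram windows for "field field make field":
  position 3–6: field field make field

1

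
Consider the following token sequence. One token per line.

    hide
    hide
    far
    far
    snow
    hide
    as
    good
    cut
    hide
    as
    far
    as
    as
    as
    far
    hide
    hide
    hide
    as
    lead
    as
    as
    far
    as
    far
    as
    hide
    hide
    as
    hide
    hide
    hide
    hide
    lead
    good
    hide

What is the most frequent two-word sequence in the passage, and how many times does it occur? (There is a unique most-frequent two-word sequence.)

"hide hide", 7 times

Bigram frequencies (highest first):
  hide hide: 7
  hide as: 4
  as far: 4
  far as: 3
  as as: 3
  as hide: 2
  … (13 more, each ≤ 1)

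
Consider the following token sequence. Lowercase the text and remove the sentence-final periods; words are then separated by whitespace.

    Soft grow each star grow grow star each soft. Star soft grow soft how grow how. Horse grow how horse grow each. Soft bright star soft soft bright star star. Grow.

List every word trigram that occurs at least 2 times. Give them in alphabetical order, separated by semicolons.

Trigram counts meeting the condition (at least 2 times):
  grow how horse: 2
  how horse grow: 2
  soft bright star: 2

grow how horse; how horse grow; soft bright star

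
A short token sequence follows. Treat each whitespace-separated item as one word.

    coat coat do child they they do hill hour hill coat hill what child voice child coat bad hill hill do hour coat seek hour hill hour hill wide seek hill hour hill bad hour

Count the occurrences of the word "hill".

9

Scanning the 35 tokens for "hill":
  position 8: hill
  position 10: hill
  position 12: hill
  position 19: hill
  position 20: hill
  position 26: hill
  position 28: hill
  position 31: hill
  position 33: hill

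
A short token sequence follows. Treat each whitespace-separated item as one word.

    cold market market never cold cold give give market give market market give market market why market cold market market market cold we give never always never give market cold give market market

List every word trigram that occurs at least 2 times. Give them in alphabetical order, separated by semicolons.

cold market market; give market market; market give market

Trigram counts meeting the condition (at least 2 times):
  cold market market: 2
  give market market: 3
  market give market: 2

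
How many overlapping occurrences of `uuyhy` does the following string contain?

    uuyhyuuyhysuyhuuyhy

Sliding a length-5 window over the 19 characters (15 positions):
  position 1–5: uuyhy
  position 6–10: uuyhy
  position 15–19: uuyhy

3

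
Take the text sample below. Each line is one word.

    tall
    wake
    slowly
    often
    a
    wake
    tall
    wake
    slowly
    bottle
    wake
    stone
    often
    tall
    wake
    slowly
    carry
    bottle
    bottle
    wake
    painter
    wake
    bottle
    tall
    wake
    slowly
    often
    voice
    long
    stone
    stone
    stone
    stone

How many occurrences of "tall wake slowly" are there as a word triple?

Scanning the 31 overlapping trigram windows for "tall wake slowly":
  position 1–3: tall wake slowly
  position 7–9: tall wake slowly
  position 14–16: tall wake slowly
  position 24–26: tall wake slowly

4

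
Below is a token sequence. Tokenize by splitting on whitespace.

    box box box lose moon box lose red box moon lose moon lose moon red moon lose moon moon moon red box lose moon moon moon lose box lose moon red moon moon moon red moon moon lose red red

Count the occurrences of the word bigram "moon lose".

5

Scanning the 39 overlapping bigram windows for "moon lose":
  position 10–11: moon lose
  position 12–13: moon lose
  position 16–17: moon lose
  position 26–27: moon lose
  position 37–38: moon lose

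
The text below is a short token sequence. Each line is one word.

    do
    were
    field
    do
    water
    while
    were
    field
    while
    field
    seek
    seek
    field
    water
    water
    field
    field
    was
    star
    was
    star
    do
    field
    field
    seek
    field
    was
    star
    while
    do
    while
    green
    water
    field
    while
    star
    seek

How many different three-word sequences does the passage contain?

34

37 tokens → 35 trigram windows in total.
Repeated trigrams (each contributes count−1 duplicates):
  field was star: 2
1 duplicate windows → 35 − 1 = 34 distinct.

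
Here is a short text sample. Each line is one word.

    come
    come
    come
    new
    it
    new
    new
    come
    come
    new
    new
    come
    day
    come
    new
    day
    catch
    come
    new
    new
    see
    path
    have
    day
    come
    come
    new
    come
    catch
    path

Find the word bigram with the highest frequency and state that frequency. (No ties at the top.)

Bigram frequencies (highest first):
  come new: 5
  come come: 4
  new new: 3
  new come: 3
  day come: 2
  new it: 1
  … (11 more, each ≤ 1)

"come new", 5 times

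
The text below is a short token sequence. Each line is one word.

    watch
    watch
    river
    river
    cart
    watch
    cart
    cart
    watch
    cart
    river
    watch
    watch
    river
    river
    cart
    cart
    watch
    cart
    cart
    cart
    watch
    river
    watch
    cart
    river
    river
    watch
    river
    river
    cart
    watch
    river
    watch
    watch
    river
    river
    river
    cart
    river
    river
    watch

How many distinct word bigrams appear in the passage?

9

42 tokens → 41 bigram windows in total.
Repeated bigrams (each contributes count−1 duplicates):
  river river: 7
  watch river: 6
  cart watch: 5
  river watch: 5
  cart cart: 4
  river cart: 4
  watch cart: 4
  cart river: 3
  … (1 more repeated)
32 duplicate windows → 41 − 32 = 9 distinct.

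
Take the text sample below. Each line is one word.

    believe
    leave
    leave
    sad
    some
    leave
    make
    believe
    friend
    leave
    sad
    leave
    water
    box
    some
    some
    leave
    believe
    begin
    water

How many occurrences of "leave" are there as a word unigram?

Scanning the 20 tokens for "leave":
  position 2: leave
  position 3: leave
  position 6: leave
  position 10: leave
  position 12: leave
  position 17: leave

6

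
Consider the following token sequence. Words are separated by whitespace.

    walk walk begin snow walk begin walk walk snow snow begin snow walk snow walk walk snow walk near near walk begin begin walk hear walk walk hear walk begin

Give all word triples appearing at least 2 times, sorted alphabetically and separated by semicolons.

Trigram counts meeting the condition (at least 2 times):
  begin snow walk: 2
  walk hear walk: 2
  walk snow walk: 2
  walk walk snow: 2

begin snow walk; walk hear walk; walk snow walk; walk walk snow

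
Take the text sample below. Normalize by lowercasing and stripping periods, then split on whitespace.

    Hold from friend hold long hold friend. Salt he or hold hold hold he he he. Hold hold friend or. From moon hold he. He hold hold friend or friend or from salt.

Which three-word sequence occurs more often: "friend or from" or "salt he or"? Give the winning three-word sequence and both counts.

"friend or from": 2 occurrences
"salt he or": 1 occurrence

"friend or from" (2 vs 1)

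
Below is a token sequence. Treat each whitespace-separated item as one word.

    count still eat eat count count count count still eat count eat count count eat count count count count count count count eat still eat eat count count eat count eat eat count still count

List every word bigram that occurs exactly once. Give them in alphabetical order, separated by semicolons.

Bigram counts meeting the condition (exactly once):
  eat still: 1
  still count: 1

eat still; still count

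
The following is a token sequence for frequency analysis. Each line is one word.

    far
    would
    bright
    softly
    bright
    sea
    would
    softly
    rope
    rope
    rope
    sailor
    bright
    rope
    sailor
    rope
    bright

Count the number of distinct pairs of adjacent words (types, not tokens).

14

17 tokens → 16 bigram windows in total.
Repeated bigrams (each contributes count−1 duplicates):
  rope rope: 2
  rope sailor: 2
2 duplicate windows → 16 − 2 = 14 distinct.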